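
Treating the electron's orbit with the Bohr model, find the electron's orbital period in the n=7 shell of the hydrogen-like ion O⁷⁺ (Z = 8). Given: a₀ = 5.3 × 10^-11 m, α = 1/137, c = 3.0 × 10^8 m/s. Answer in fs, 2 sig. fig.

0.82 fs

r = n²a₀/Z = 7²·5.3 × 10^-11/8 = 3.2 × 10^-10 m
v = Zαc/n = 8·0.0073·3.0 × 10^8/7 = 2.5 × 10^6 m/s
T = 2πr/v = 8.2 × 10^-16 s = 0.82 fs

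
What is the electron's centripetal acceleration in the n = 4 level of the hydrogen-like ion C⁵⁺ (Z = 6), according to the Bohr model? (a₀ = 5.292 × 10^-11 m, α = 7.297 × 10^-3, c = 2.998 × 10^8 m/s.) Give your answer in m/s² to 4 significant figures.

7.630 × 10^22 m/s²

r = n²a₀/Z = 1.411 × 10^-10 m, v = Zαc/n = 3.281 × 10^6 m/s
a = v²/r = (3.281 × 10^6)² / 1.411 × 10^-10 = 7.630 × 10^22 m/s²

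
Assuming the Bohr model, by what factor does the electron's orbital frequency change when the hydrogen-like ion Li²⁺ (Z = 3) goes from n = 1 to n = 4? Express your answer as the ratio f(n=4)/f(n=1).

f ∝ Z^2 · n^-3; with Z fixed, f ∝ n^-3.
f(n=4)/f(n=1) = (4/1)^-3 = 1/64

1/64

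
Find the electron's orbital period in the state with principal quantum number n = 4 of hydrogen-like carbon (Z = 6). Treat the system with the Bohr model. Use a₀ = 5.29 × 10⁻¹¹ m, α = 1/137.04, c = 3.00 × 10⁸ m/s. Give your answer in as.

270 as

r = n²a₀/Z = 4²·5.29 × 10⁻¹¹/6 = 1.41 × 10⁻¹⁰ m
v = Zαc/n = 6·0.00730·3.00 × 10⁸/4 = 3.28 × 10⁶ m/s
T = 2πr/v = 2.70 × 10⁻¹⁶ s = 270 as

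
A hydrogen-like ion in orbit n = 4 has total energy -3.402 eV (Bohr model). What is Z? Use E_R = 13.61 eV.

E_n = −E_R Z²/n² ⇒ Z² = −E_n n²/E_R = 3.402 × 4² / 13.61 ≈ 4.00
Z = 2

2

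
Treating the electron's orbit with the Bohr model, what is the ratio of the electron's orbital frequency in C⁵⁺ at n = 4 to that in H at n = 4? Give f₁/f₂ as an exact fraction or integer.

f ∝ Z^2 · n^-3
f₁/f₂ = (6/1)^2 · (4/4)^-3 = 36

36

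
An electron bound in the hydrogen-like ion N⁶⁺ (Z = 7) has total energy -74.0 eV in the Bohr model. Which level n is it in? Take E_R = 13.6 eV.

E_n = −E_R Z²/n² ⇒ n² = E_R Z²/(−E_n) = 13.6 × 7² / 74.0 ≈ 9.01
n = 3

3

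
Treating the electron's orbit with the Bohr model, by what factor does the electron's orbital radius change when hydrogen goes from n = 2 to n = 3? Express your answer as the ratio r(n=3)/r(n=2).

r ∝ Z^-1 · n^2; with Z fixed, r ∝ n^2.
r(n=3)/r(n=2) = (3/2)^2 = 9/4

9/4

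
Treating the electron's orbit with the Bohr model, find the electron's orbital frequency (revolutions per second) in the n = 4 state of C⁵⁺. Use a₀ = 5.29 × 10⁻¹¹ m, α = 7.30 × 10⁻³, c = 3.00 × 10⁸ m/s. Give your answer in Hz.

r = n²a₀/Z = 1.41 × 10⁻¹⁰ m, v = Zαc/n = 3.29 × 10⁶ m/s
f = v/(2πr) = 3.71 × 10¹⁵ Hz

3.71 × 10¹⁵ Hz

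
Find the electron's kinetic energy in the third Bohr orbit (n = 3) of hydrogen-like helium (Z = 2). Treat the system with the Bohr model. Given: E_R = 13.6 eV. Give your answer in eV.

For a Coulomb orbit the virial theorem gives K = −E_n.
E_n = −E_R·Z²/n², so K = E_R·Z²/n² = 13.6 × 2²/3² = 6.04 eV

6.04 eV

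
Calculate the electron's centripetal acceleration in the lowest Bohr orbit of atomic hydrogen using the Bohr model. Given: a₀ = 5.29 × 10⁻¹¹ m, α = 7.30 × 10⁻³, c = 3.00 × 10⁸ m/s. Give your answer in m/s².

9.07 × 10²² m/s²

r = n²a₀/Z = 5.29 × 10⁻¹¹ m, v = Zαc/n = 2.19 × 10⁶ m/s
a = v²/r = (2.19 × 10⁶)² / 5.29 × 10⁻¹¹ = 9.07 × 10²² m/s²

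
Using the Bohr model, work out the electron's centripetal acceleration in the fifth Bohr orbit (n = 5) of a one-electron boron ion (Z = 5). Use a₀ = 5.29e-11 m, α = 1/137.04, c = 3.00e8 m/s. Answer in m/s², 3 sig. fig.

1.81e22 m/s²

r = n²a₀/Z = 2.64e-10 m, v = Zαc/n = 2.19e6 m/s
a = v²/r = (2.19e6)² / 2.64e-10 = 1.81e22 m/s²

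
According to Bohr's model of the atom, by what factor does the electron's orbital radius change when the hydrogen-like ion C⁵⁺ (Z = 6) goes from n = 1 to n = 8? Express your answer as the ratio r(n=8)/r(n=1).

64

r ∝ Z^-1 · n^2; with Z fixed, r ∝ n^2.
r(n=8)/r(n=1) = (8/1)^2 = 64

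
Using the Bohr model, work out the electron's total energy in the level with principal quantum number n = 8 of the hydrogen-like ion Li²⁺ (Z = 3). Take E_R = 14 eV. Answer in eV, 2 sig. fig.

E_n = −E_R·Z²/n² = −14 × 3²/8² = -2.0 eV

-2.0 eV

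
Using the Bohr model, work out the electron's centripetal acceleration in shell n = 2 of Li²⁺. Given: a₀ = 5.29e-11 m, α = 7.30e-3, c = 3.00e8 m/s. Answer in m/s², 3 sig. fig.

r = n²a₀/Z = 7.05e-11 m, v = Zαc/n = 3.29e6 m/s
a = v²/r = (3.29e6)² / 7.05e-11 = 1.53e23 m/s²

1.53e23 m/s²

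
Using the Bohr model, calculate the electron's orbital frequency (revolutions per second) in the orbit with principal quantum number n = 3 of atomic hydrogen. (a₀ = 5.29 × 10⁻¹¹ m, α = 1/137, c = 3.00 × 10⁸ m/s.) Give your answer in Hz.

r = n²a₀/Z = 4.76 × 10⁻¹⁰ m, v = Zαc/n = 7.30 × 10⁵ m/s
f = v/(2πr) = 2.44 × 10¹⁴ Hz

2.44 × 10¹⁴ Hz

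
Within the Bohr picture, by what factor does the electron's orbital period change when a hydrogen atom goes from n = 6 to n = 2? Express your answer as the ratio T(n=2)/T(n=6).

1/27

T ∝ Z^-2 · n^3; with Z fixed, T ∝ n^3.
T(n=2)/T(n=6) = (2/6)^3 = 1/27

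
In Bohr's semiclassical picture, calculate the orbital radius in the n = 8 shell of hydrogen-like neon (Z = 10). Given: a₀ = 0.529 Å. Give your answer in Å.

r_n = n²a₀/Z = 8² × 0.529 / 10
    = 64 × 0.529 / 10 = 3.39 Å

3.39 Å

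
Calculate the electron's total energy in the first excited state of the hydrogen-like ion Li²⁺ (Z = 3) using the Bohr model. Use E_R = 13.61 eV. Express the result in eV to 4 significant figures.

E_n = −E_R·Z²/n² = −13.61 × 3²/2² = -30.62 eV

-30.62 eV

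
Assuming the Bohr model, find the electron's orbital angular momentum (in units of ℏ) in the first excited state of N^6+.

L_n = nℏ, so L/ℏ = n = 2.

2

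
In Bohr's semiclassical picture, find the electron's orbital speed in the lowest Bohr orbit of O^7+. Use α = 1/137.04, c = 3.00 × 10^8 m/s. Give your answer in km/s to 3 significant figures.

v_n = Zαc/n = 8 × 0.00730 × 3.00 × 10^8 / 1
    = 1.75 × 10^4 km/s

1.75 × 10^4 km/s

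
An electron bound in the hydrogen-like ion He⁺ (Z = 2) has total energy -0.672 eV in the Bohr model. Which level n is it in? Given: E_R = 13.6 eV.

E_n = −E_R Z²/n² ⇒ n² = E_R Z²/(−E_n) = 13.6 × 2² / 0.672 ≈ 80.95
n = 9

9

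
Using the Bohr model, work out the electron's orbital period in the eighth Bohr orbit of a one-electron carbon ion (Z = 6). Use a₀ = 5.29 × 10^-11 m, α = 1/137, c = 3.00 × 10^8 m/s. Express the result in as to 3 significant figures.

2160 as

r = n²a₀/Z = 8²·5.29 × 10^-11/6 = 5.64 × 10^-10 m
v = Zαc/n = 6·0.00730·3.00 × 10^8/8 = 1.64 × 10^6 m/s
T = 2πr/v = 2.16 × 10^-15 s = 2160 as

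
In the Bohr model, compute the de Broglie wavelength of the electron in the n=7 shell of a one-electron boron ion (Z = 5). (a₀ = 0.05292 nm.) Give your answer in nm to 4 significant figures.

0.4655 nm

The Bohr quantisation condition is nλ = 2πr_n.
r_n = n²a₀/Z = 0.5186 nm
λ = 2πr_n/n = 2π·0.5186/7 = 0.4655 nm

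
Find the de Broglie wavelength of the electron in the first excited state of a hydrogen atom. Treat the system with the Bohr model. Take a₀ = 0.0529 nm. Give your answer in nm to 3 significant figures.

0.665 nm

The Bohr quantisation condition is nλ = 2πr_n.
r_n = n²a₀/Z = 0.212 nm
λ = 2πr_n/n = 2π·0.212/2 = 0.665 nm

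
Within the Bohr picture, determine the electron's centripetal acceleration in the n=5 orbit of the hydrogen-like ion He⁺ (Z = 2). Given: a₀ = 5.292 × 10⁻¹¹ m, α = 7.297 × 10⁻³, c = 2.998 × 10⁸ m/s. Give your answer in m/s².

r = n²a₀/Z = 6.615 × 10⁻¹⁰ m, v = Zαc/n = 8.751 × 10⁵ m/s
a = v²/r = (8.751 × 10⁵)² / 6.615 × 10⁻¹⁰ = 1.158 × 10²¹ m/s²

1.158 × 10²¹ m/s²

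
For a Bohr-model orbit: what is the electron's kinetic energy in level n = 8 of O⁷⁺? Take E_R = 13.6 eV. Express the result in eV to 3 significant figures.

For a Coulomb orbit the virial theorem gives K = −E_n.
E_n = −E_R·Z²/n², so K = E_R·Z²/n² = 13.6 × 8²/8² = 13.6 eV

13.6 eV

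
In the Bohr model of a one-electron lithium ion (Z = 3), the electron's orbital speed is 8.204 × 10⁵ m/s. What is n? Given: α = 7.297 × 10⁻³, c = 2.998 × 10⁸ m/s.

8

v_n = Zαc/n ⇒ n = Zαc/v = 3 × 0.007297 × 2.998 × 10⁸ / 8.204 × 10⁵ ≈ 8.00
n = 8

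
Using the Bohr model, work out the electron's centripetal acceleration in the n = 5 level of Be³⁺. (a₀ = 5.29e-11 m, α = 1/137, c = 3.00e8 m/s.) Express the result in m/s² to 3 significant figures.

r = n²a₀/Z = 3.31e-10 m, v = Zαc/n = 1.75e6 m/s
a = v²/r = (1.75e6)² / 3.31e-10 = 9.28e21 m/s²

9.28e21 m/s²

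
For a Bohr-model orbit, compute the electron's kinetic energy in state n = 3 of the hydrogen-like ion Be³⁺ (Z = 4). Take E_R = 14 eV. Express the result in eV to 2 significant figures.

25 eV

For a Coulomb orbit the virial theorem gives K = −E_n.
E_n = −E_R·Z²/n², so K = E_R·Z²/n² = 14 × 4²/3² = 25 eV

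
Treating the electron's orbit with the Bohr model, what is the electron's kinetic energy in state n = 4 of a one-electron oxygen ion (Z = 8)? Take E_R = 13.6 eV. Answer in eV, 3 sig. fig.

For a Coulomb orbit the virial theorem gives K = −E_n.
E_n = −E_R·Z²/n², so K = E_R·Z²/n² = 13.6 × 8²/4² = 54.4 eV

54.4 eV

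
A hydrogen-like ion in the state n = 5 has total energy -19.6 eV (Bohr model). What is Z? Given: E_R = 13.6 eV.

6

E_n = −E_R Z²/n² ⇒ Z² = −E_n n²/E_R = 19.6 × 5² / 13.6 ≈ 36.03
Z = 6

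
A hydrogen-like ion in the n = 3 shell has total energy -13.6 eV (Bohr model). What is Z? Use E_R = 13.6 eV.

3

E_n = −E_R Z²/n² ⇒ Z² = −E_n n²/E_R = 13.6 × 3² / 13.6 ≈ 9.00
Z = 3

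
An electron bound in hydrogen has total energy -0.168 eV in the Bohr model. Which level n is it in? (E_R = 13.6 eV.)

9

E_n = −E_R Z²/n² ⇒ n² = E_R Z²/(−E_n) = 13.6 × 1² / 0.168 ≈ 80.95
n = 9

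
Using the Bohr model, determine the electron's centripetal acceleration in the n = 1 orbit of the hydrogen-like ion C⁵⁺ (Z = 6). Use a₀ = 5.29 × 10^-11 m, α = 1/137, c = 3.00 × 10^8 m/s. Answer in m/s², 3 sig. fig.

r = n²a₀/Z = 8.82 × 10^-12 m, v = Zαc/n = 1.31 × 10^7 m/s
a = v²/r = (1.31 × 10^7)² / 8.82 × 10^-12 = 1.96 × 10^25 m/s²

1.96 × 10^25 m/s²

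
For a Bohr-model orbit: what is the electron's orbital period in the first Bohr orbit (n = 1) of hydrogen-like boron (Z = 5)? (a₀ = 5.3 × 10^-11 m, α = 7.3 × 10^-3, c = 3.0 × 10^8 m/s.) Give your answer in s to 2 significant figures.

6.1 × 10^-18 s

r = n²a₀/Z = 1²·5.3 × 10^-11/5 = 1.1 × 10^-11 m
v = Zαc/n = 5·0.0073·3.0 × 10^8/1 = 1.1 × 10^7 m/s
T = 2πr/v = 6.1 × 10^-18 s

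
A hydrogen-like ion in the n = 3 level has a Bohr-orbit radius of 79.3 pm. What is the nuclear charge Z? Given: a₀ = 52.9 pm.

6

r_n = n²a₀/Z ⇒ Z = n²a₀/r = 3² × 52.9 / 79.3 ≈ 6.00
Z = 6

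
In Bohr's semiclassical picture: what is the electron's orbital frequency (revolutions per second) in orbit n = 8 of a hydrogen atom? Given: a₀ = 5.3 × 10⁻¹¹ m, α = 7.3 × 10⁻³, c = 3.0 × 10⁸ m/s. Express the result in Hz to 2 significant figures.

1.3 × 10¹³ Hz

r = n²a₀/Z = 3.4 × 10⁻⁹ m, v = Zαc/n = 2.7 × 10⁵ m/s
f = v/(2πr) = 1.3 × 10¹³ Hz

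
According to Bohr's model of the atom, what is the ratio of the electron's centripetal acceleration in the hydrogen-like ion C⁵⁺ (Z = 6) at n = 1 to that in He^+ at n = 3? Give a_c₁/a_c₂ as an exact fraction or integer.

a_c ∝ Z^3 · n^-4
a_c₁/a_c₂ = (6/2)^3 · (1/3)^-4 = 2187

2187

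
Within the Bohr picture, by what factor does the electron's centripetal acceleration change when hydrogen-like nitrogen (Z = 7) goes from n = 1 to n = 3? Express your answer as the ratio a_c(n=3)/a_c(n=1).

a_c ∝ Z^3 · n^-4; with Z fixed, a_c ∝ n^-4.
a_c(n=3)/a_c(n=1) = (3/1)^-4 = 1/81

1/81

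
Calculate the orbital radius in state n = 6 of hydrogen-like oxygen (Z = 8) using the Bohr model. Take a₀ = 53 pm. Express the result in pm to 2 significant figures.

r_n = n²a₀/Z = 6² × 53 / 8
    = 36 × 53 / 8 = 240 pm

240 pm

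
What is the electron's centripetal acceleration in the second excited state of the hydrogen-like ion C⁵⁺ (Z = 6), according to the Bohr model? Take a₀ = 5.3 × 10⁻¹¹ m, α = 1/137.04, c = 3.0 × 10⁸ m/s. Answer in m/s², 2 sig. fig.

2.4 × 10²³ m/s²

r = n²a₀/Z = 8.0 × 10⁻¹¹ m, v = Zαc/n = 4.4 × 10⁶ m/s
a = v²/r = (4.4 × 10⁶)² / 8.0 × 10⁻¹¹ = 2.4 × 10²³ m/s²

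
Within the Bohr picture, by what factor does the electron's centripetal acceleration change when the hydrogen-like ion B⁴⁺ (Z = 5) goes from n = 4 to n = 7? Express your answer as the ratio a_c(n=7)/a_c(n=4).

a_c ∝ Z^3 · n^-4; with Z fixed, a_c ∝ n^-4.
a_c(n=7)/a_c(n=4) = (7/4)^-4 = 256/2401

256/2401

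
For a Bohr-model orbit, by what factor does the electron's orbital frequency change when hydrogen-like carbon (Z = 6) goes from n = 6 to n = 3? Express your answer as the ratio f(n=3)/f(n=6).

8

f ∝ Z^2 · n^-3; with Z fixed, f ∝ n^-3.
f(n=3)/f(n=6) = (3/6)^-3 = 8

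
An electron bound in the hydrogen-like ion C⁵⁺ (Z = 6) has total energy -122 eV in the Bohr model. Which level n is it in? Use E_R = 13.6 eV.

E_n = −E_R Z²/n² ⇒ n² = E_R Z²/(−E_n) = 13.6 × 6² / 122 ≈ 4.01
n = 2

2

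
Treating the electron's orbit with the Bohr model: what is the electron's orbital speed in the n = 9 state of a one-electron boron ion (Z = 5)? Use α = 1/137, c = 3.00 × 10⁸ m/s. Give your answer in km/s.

1220 km/s

v_n = Zαc/n = 5 × 0.00730 × 3.00 × 10⁸ / 9
    = 1220 km/s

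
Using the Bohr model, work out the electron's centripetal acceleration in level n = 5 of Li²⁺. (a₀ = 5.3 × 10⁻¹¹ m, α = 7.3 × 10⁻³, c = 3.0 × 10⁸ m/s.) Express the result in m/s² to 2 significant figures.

r = n²a₀/Z = 4.4 × 10⁻¹⁰ m, v = Zαc/n = 1.3 × 10⁶ m/s
a = v²/r = (1.3 × 10⁶)² / 4.4 × 10⁻¹⁰ = 3.9 × 10²¹ m/s²

3.9 × 10²¹ m/s²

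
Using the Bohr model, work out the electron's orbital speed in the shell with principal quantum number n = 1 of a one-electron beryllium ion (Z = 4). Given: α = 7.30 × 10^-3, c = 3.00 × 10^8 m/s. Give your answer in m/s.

8.76 × 10^6 m/s

v_n = Zαc/n = 4 × 0.00730 × 3.00 × 10^8 / 1
    = 8.76 × 10^6 m/s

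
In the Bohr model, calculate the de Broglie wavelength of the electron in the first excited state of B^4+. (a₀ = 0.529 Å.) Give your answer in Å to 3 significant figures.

The Bohr quantisation condition is nλ = 2πr_n.
r_n = n²a₀/Z = 0.423 Å
λ = 2πr_n/n = 2π·0.423/2 = 1.33 Å

1.33 Å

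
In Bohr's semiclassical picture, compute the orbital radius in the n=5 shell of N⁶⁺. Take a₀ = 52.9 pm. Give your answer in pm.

r_n = n²a₀/Z = 5² × 52.9 / 7
    = 25 × 52.9 / 7 = 189 pm

189 pm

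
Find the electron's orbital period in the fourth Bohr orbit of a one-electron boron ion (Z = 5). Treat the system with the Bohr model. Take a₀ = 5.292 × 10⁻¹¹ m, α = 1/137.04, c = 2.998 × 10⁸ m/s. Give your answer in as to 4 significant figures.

389.1 as

r = n²a₀/Z = 4²·5.292 × 10⁻¹¹/5 = 1.693 × 10⁻¹⁰ m
v = Zαc/n = 5·0.007297·2.998 × 10⁸/4 = 2.735 × 10⁶ m/s
T = 2πr/v = 3.891 × 10⁻¹⁶ s = 389.1 as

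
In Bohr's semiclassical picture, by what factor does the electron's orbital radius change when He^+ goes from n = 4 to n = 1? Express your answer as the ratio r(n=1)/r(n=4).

r ∝ Z^-1 · n^2; with Z fixed, r ∝ n^2.
r(n=1)/r(n=4) = (1/4)^2 = 1/16

1/16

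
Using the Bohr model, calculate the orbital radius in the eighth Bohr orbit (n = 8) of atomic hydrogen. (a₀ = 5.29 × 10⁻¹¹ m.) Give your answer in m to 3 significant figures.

3.39 × 10⁻⁹ m

r_n = n²a₀/Z = 8² × 5.29 × 10⁻¹¹ / 1
    = 64 × 5.29 × 10⁻¹¹ / 1 = 3.39 × 10⁻⁹ m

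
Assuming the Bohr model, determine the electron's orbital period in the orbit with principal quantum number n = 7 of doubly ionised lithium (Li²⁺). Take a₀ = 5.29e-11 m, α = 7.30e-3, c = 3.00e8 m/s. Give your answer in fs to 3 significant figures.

r = n²a₀/Z = 7²·5.29e-11/3 = 8.64e-10 m
v = Zαc/n = 3·0.00730·3.00e8/7 = 9.39e5 m/s
T = 2πr/v = 5.78e-15 s = 5.78 fs

5.78 fs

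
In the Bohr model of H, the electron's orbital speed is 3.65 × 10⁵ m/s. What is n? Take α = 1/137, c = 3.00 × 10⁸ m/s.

v_n = Zαc/n ⇒ n = Zαc/v = 1 × 0.00730 × 3.00 × 10⁸ / 3.65 × 10⁵ ≈ 6.00
n = 6

6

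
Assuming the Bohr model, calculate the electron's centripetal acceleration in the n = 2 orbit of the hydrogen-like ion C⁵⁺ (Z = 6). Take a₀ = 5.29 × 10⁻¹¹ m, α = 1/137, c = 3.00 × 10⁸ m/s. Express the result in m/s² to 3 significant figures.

r = n²a₀/Z = 3.53 × 10⁻¹¹ m, v = Zαc/n = 6.57 × 10⁶ m/s
a = v²/r = (6.57 × 10⁶)² / 3.53 × 10⁻¹¹ = 1.22 × 10²⁴ m/s²

1.22 × 10²⁴ m/s²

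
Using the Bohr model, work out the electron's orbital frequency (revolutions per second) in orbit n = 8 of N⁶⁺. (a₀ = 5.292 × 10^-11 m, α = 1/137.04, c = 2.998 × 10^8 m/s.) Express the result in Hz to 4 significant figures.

6.297 × 10^14 Hz

r = n²a₀/Z = 4.838 × 10^-10 m, v = Zαc/n = 1.914 × 10^6 m/s
f = v/(2πr) = 6.297 × 10^14 Hz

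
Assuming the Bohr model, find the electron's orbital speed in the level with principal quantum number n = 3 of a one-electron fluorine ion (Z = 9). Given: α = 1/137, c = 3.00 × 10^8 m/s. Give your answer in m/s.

6.57 × 10^6 m/s

v_n = Zαc/n = 9 × 0.00730 × 3.00 × 10^8 / 3
    = 6.57 × 10^6 m/s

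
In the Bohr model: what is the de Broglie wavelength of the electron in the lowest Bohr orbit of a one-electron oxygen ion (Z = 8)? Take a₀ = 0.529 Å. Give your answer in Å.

The Bohr quantisation condition is nλ = 2πr_n.
r_n = n²a₀/Z = 0.0661 Å
λ = 2πr_n/n = 2π·0.0661/1 = 0.415 Å

0.415 Å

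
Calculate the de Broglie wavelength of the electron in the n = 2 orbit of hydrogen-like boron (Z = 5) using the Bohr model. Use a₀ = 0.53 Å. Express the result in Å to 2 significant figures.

The Bohr quantisation condition is nλ = 2πr_n.
r_n = n²a₀/Z = 0.42 Å
λ = 2πr_n/n = 2π·0.42/2 = 1.3 Å

1.3 Å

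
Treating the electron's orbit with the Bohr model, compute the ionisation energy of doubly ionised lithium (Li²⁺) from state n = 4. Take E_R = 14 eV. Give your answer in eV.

E_n = −E_R·Z²/n² = −14 × 3²/4² eV = -7.9 eV
Ionisation energy = −E_n = 7.9 eV

7.9 eV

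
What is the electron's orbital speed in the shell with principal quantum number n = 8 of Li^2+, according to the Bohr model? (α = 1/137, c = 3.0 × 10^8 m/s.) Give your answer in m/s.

v_n = Zαc/n = 3 × 0.0073 × 3.0 × 10^8 / 8
    = 8.2 × 10^5 m/s

8.2 × 10^5 m/s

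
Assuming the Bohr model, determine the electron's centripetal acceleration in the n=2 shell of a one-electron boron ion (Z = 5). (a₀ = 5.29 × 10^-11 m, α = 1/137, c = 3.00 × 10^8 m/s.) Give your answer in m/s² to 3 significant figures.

r = n²a₀/Z = 4.23 × 10^-11 m, v = Zαc/n = 5.47 × 10^6 m/s
a = v²/r = (5.47 × 10^6)² / 4.23 × 10^-11 = 7.08 × 10^23 m/s²

7.08 × 10^23 m/s²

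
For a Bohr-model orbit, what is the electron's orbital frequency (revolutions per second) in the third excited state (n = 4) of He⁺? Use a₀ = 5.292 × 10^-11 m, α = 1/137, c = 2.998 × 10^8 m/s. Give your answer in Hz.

4.113 × 10^14 Hz

r = n²a₀/Z = 4.234 × 10^-10 m, v = Zαc/n = 1.094 × 10^6 m/s
f = v/(2πr) = 4.113 × 10^14 Hz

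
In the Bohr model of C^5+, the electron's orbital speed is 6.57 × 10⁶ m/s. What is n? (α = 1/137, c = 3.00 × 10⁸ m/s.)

2

v_n = Zαc/n ⇒ n = Zαc/v = 6 × 0.00730 × 3.00 × 10⁸ / 6.57 × 10⁶ ≈ 2.00
n = 2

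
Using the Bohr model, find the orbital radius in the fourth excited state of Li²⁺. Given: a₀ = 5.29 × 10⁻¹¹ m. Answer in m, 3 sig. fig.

4.41 × 10⁻¹⁰ m

r_n = n²a₀/Z = 5² × 5.29 × 10⁻¹¹ / 3
    = 25 × 5.29 × 10⁻¹¹ / 3 = 4.41 × 10⁻¹⁰ m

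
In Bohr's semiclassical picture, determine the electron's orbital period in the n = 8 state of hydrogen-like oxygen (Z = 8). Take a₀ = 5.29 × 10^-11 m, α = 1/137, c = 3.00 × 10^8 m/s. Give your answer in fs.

r = n²a₀/Z = 8²·5.29 × 10^-11/8 = 4.23 × 10^-10 m
v = Zαc/n = 8·0.00730·3.00 × 10^8/8 = 2.19 × 10^6 m/s
T = 2πr/v = 1.21 × 10^-15 s = 1.21 fs

1.21 fs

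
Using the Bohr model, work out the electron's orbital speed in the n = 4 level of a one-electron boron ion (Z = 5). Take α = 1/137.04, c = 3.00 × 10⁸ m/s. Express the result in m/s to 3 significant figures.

2.74 × 10⁶ m/s

v_n = Zαc/n = 5 × 0.00730 × 3.00 × 10⁸ / 4
    = 2.74 × 10⁶ m/s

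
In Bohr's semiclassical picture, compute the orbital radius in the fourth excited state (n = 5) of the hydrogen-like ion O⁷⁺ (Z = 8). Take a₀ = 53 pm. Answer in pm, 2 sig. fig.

170 pm

r_n = n²a₀/Z = 5² × 53 / 8
    = 25 × 53 / 8 = 170 pm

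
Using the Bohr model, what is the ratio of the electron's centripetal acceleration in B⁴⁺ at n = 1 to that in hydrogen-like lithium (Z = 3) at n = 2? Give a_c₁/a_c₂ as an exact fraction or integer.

a_c ∝ Z^3 · n^-4
a_c₁/a_c₂ = (5/3)^3 · (1/2)^-4 = 2000/27

2000/27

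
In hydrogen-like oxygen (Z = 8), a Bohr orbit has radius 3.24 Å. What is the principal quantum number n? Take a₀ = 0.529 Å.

r_n = n²a₀/Z ⇒ n² = rZ/a₀ = 3.24 × 8 / 0.529 ≈ 49.00
n = 7

7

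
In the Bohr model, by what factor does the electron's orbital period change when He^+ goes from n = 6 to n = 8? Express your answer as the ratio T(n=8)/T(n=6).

64/27

T ∝ Z^-2 · n^3; with Z fixed, T ∝ n^3.
T(n=8)/T(n=6) = (8/6)^3 = 64/27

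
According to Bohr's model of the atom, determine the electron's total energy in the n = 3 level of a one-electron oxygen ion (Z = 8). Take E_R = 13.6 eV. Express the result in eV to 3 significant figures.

E_n = −E_R·Z²/n² = −13.6 × 8²/3² = -96.7 eV

-96.7 eV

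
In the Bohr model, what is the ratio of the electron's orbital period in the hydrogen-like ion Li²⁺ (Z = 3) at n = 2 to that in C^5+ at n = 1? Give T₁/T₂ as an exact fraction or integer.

T ∝ Z^-2 · n^3
T₁/T₂ = (3/6)^-2 · (2/1)^3 = 32

32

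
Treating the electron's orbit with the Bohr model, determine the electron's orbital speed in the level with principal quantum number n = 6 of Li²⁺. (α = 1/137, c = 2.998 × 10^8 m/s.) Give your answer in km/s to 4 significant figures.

v_n = Zαc/n = 3 × 0.007299 × 2.998 × 10^8 / 6
    = 1094 km/s

1094 km/s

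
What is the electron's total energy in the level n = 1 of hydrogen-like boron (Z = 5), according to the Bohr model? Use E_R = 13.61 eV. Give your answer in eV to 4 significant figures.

-340.2 eV

E_n = −E_R·Z²/n² = −13.61 × 5²/1² = -340.2 eV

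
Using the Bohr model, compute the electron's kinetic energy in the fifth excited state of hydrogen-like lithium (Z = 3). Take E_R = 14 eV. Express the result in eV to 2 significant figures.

For a Coulomb orbit the virial theorem gives K = −E_n.
E_n = −E_R·Z²/n², so K = E_R·Z²/n² = 14 × 3²/6² = 3.5 eV

3.5 eV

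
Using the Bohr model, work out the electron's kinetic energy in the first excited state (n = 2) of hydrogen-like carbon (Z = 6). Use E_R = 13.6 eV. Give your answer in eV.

122 eV

For a Coulomb orbit the virial theorem gives K = −E_n.
E_n = −E_R·Z²/n², so K = E_R·Z²/n² = 13.6 × 6²/2² = 122 eV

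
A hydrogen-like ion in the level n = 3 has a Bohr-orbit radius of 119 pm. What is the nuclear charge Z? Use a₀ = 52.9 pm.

r_n = n²a₀/Z ⇒ Z = n²a₀/r = 3² × 52.9 / 119 ≈ 4.00
Z = 4

4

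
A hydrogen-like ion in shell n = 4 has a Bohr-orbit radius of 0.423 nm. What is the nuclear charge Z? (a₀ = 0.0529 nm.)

r_n = n²a₀/Z ⇒ Z = n²a₀/r = 4² × 0.0529 / 0.423 ≈ 2.00
Z = 2

2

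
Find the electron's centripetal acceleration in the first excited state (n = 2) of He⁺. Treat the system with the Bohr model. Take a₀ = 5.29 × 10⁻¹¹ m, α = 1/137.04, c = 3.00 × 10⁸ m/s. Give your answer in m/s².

r = n²a₀/Z = 1.06 × 10⁻¹⁰ m, v = Zαc/n = 2.19 × 10⁶ m/s
a = v²/r = (2.19 × 10⁶)² / 1.06 × 10⁻¹⁰ = 4.53 × 10²² m/s²

4.53 × 10²² m/s²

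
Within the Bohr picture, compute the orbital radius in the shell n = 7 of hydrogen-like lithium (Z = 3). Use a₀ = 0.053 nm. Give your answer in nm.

r_n = n²a₀/Z = 7² × 0.053 / 3
    = 49 × 0.053 / 3 = 0.87 nm

0.87 nm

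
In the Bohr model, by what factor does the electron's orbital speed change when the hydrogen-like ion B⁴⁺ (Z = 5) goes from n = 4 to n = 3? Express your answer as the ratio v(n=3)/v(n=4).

v ∝ Z^1 · n^-1; with Z fixed, v ∝ n^-1.
v(n=3)/v(n=4) = (3/4)^-1 = 4/3

4/3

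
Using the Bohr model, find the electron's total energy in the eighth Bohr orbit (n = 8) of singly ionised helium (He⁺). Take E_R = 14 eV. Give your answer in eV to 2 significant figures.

E_n = −E_R·Z²/n² = −14 × 2²/8² = -0.88 eV

-0.88 eV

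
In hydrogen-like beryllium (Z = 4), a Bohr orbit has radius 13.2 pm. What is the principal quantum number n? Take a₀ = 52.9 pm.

1

r_n = n²a₀/Z ⇒ n² = rZ/a₀ = 13.2 × 4 / 52.9 ≈ 1.00
n = 1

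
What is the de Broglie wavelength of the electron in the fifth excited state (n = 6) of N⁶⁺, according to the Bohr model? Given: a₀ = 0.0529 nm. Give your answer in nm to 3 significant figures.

0.285 nm

The Bohr quantisation condition is nλ = 2πr_n.
r_n = n²a₀/Z = 0.272 nm
λ = 2πr_n/n = 2π·0.272/6 = 0.285 nm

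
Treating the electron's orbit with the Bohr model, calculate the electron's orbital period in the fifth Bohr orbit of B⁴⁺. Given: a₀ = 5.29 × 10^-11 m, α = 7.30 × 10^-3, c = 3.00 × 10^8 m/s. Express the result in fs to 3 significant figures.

r = n²a₀/Z = 5²·5.29 × 10^-11/5 = 2.64 × 10^-10 m
v = Zαc/n = 5·0.00730·3.00 × 10^8/5 = 2.19 × 10^6 m/s
T = 2πr/v = 7.59 × 10^-16 s = 0.759 fs

0.759 fs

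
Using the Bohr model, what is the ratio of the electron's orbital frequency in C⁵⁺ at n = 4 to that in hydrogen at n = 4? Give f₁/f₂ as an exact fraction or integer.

36

f ∝ Z^2 · n^-3
f₁/f₂ = (6/1)^2 · (4/4)^-3 = 36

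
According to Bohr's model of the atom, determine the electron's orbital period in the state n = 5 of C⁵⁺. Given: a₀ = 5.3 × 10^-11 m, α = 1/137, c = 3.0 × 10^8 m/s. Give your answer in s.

r = n²a₀/Z = 5²·5.3 × 10^-11/6 = 2.2 × 10^-10 m
v = Zαc/n = 6·0.0073·3.0 × 10^8/5 = 2.6 × 10^6 m/s
T = 2πr/v = 5.3 × 10^-16 s

5.3 × 10^-16 s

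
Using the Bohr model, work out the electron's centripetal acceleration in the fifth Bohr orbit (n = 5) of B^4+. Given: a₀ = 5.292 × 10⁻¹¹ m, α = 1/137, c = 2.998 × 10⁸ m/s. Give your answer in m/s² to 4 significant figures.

1.810 × 10²² m/s²

r = n²a₀/Z = 2.646 × 10⁻¹⁰ m, v = Zαc/n = 2.188 × 10⁶ m/s
a = v²/r = (2.188 × 10⁶)² / 2.646 × 10⁻¹⁰ = 1.810 × 10²² m/s²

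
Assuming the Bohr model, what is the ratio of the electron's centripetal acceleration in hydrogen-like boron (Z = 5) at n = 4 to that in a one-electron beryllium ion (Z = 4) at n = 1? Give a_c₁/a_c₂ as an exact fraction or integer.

a_c ∝ Z^3 · n^-4
a_c₁/a_c₂ = (5/4)^3 · (4/1)^-4 = 125/16384

125/16384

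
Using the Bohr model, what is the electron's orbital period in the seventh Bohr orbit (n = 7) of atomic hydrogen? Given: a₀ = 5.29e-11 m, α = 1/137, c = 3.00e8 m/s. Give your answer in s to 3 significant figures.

5.21e-14 s

r = n²a₀/Z = 7²·5.29e-11/1 = 2.59e-9 m
v = Zαc/n = 1·0.00730·3.00e8/7 = 3.13e5 m/s
T = 2πr/v = 5.21e-14 s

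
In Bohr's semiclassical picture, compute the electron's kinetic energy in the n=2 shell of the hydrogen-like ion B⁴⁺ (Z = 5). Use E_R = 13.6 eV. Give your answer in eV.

For a Coulomb orbit the virial theorem gives K = −E_n.
E_n = −E_R·Z²/n², so K = E_R·Z²/n² = 13.6 × 5²/2² = 85.0 eV

85.0 eV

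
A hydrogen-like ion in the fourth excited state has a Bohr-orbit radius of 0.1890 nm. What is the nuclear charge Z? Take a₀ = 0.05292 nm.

7

r_n = n²a₀/Z ⇒ Z = n²a₀/r = 5² × 0.05292 / 0.1890 ≈ 7.00
Z = 7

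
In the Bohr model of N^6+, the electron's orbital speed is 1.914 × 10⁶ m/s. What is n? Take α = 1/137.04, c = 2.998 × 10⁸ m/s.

8

v_n = Zαc/n ⇒ n = Zαc/v = 7 × 0.007297 × 2.998 × 10⁸ / 1.914 × 10⁶ ≈ 8.00
n = 8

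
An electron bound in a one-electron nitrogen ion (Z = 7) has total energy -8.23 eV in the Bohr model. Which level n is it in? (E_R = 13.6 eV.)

E_n = −E_R Z²/n² ⇒ n² = E_R Z²/(−E_n) = 13.6 × 7² / 8.23 ≈ 80.97
n = 9

9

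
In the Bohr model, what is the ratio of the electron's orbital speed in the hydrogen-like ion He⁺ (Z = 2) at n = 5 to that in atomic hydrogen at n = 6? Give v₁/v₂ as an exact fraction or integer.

v ∝ Z^1 · n^-1
v₁/v₂ = (2/1)^1 · (5/6)^-1 = 12/5

12/5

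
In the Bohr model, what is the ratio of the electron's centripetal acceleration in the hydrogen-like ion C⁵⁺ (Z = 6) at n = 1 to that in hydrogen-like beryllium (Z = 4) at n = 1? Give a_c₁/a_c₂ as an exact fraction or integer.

a_c ∝ Z^3 · n^-4
a_c₁/a_c₂ = (6/4)^3 · (1/1)^-4 = 27/8

27/8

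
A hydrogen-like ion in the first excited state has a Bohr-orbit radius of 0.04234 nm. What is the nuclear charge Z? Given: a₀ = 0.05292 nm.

5

r_n = n²a₀/Z ⇒ Z = n²a₀/r = 2² × 0.05292 / 0.04234 ≈ 5.00
Z = 5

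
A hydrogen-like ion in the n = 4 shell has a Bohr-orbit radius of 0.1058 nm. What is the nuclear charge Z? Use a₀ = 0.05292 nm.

8

r_n = n²a₀/Z ⇒ Z = n²a₀/r = 4² × 0.05292 / 0.1058 ≈ 8.00
Z = 8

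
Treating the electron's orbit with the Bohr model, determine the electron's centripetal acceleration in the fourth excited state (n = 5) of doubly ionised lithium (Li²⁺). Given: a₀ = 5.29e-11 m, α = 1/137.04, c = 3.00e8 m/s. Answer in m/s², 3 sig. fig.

r = n²a₀/Z = 4.41e-10 m, v = Zαc/n = 1.31e6 m/s
a = v²/r = (1.31e6)² / 4.41e-10 = 3.91e21 m/s²

3.91e21 m/s²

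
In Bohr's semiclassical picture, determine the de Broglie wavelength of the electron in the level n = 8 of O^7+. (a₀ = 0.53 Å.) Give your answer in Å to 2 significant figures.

3.3 Å

The Bohr quantisation condition is nλ = 2πr_n.
r_n = n²a₀/Z = 4.2 Å
λ = 2πr_n/n = 2π·4.2/8 = 3.3 Å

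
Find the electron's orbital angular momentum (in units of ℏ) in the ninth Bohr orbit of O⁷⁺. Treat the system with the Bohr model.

L_n = nℏ, so L/ℏ = n = 9.

9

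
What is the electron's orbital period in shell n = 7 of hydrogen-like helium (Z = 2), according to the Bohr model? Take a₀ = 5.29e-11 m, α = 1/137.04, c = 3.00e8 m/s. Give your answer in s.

r = n²a₀/Z = 7²·5.29e-11/2 = 1.30e-9 m
v = Zαc/n = 2·0.00730·3.00e8/7 = 6.25e5 m/s
T = 2πr/v = 1.30e-14 s

1.30e-14 s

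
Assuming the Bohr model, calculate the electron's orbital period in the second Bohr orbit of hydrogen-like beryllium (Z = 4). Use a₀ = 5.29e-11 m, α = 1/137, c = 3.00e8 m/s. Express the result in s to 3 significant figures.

7.59e-17 s

r = n²a₀/Z = 2²·5.29e-11/4 = 5.29e-11 m
v = Zαc/n = 4·0.00730·3.00e8/2 = 4.38e6 m/s
T = 2πr/v = 7.59e-17 s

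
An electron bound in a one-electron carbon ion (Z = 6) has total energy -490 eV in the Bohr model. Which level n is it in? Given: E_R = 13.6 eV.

1

E_n = −E_R Z²/n² ⇒ n² = E_R Z²/(−E_n) = 13.6 × 6² / 490 ≈ 1.00
n = 1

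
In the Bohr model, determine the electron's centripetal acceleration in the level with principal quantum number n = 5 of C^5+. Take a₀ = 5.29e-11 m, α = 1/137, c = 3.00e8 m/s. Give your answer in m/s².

r = n²a₀/Z = 2.20e-10 m, v = Zαc/n = 2.63e6 m/s
a = v²/r = (2.63e6)² / 2.20e-10 = 3.13e22 m/s²

3.13e22 m/s²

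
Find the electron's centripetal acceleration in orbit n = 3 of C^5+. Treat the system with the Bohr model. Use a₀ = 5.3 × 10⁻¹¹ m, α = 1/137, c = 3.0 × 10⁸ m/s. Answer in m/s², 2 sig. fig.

r = n²a₀/Z = 8.0 × 10⁻¹¹ m, v = Zαc/n = 4.4 × 10⁶ m/s
a = v²/r = (4.4 × 10⁶)² / 8.0 × 10⁻¹¹ = 2.4 × 10²³ m/s²

2.4 × 10²³ m/s²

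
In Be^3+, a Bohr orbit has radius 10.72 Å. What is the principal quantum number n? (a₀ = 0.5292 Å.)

r_n = n²a₀/Z ⇒ n² = rZ/a₀ = 10.72 × 4 / 0.5292 ≈ 81.03
n = 9

9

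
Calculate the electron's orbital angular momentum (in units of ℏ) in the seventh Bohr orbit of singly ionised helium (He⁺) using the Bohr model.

7

L_n = nℏ, so L/ℏ = n = 7.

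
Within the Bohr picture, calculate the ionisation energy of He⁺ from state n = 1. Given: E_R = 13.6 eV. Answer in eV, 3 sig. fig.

E_n = −E_R·Z²/n² = −13.6 × 2²/1² eV = -54.4 eV
Ionisation energy = −E_n = 54.4 eV

54.4 eV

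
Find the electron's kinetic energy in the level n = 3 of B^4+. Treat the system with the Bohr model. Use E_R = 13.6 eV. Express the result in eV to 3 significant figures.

37.8 eV

For a Coulomb orbit the virial theorem gives K = −E_n.
E_n = −E_R·Z²/n², so K = E_R·Z²/n² = 13.6 × 5²/3² = 37.8 eV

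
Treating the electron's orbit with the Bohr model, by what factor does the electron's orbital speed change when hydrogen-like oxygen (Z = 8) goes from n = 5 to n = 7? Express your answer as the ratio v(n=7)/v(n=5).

5/7

v ∝ Z^1 · n^-1; with Z fixed, v ∝ n^-1.
v(n=7)/v(n=5) = (7/5)^-1 = 5/7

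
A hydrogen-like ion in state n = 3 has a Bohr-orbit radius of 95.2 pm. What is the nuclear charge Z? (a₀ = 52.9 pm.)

r_n = n²a₀/Z ⇒ Z = n²a₀/r = 3² × 52.9 / 95.2 ≈ 5.00
Z = 5

5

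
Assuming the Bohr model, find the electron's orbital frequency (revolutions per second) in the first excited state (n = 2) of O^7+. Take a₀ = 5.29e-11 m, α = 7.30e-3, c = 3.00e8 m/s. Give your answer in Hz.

5.27e16 Hz

r = n²a₀/Z = 2.65e-11 m, v = Zαc/n = 8.76e6 m/s
f = v/(2πr) = 5.27e16 Hz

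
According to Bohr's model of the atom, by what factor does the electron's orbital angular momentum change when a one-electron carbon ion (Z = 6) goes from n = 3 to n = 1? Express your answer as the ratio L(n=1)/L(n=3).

L = nℏ depends only on n, so L ∝ n.
L(n=1)/L(n=3) = (1/3)^1 = 1/3

1/3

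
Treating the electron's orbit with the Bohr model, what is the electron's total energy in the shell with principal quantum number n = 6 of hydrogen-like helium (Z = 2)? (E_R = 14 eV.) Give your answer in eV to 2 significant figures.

E_n = −E_R·Z²/n² = −14 × 2²/6² = -1.6 eV

-1.6 eV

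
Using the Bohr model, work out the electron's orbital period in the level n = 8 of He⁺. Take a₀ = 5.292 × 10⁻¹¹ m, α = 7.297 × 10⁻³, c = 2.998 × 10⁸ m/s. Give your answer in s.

1.946 × 10⁻¹⁴ s

r = n²a₀/Z = 8²·5.292 × 10⁻¹¹/2 = 1.693 × 10⁻⁹ m
v = Zαc/n = 2·0.007297·2.998 × 10⁸/8 = 5.469 × 10⁵ m/s
T = 2πr/v = 1.946 × 10⁻¹⁴ s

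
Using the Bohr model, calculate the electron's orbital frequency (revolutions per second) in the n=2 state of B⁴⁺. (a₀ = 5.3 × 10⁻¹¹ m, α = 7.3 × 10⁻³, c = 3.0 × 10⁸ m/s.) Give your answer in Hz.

2.1 × 10¹⁶ Hz

r = n²a₀/Z = 4.2 × 10⁻¹¹ m, v = Zαc/n = 5.5 × 10⁶ m/s
f = v/(2πr) = 2.1 × 10¹⁶ Hz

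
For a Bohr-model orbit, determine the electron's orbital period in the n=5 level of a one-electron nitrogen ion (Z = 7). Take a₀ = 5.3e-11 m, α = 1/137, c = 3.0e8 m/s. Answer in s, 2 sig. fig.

3.9e-16 s

r = n²a₀/Z = 5²·5.3e-11/7 = 1.9e-10 m
v = Zαc/n = 7·0.0073·3.0e8/5 = 3.1e6 m/s
T = 2πr/v = 3.9e-16 s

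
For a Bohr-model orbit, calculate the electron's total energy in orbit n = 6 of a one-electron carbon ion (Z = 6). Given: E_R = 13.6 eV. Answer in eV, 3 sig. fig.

E_n = −E_R·Z²/n² = −13.6 × 6²/6² = -13.6 eV

-13.6 eV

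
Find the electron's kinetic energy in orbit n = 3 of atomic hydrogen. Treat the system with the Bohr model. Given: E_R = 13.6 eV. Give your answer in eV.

For a Coulomb orbit the virial theorem gives K = −E_n.
E_n = −E_R·Z²/n², so K = E_R·Z²/n² = 13.6 × 1²/3² = 1.51 eV

1.51 eV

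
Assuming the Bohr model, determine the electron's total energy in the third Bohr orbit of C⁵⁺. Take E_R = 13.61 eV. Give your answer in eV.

-54.44 eV

E_n = −E_R·Z²/n² = −13.61 × 6²/3² = -54.44 eV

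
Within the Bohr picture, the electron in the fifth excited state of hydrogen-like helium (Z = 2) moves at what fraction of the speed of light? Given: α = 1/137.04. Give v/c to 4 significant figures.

0.002432

v_n = Zαc/n, so v/c = Zα/n = 2 × 0.007297 / 6 = 0.002432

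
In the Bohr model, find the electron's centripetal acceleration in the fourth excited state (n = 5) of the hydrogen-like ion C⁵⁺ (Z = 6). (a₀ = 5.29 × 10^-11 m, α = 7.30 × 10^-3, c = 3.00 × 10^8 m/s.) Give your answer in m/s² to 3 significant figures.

r = n²a₀/Z = 2.20 × 10^-10 m, v = Zαc/n = 2.63 × 10^6 m/s
a = v²/r = (2.63 × 10^6)² / 2.20 × 10^-10 = 3.13 × 10^22 m/s²

3.13 × 10^22 m/s²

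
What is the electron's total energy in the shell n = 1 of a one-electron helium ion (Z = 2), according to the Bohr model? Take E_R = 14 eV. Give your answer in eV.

E_n = −E_R·Z²/n² = −14 × 2²/1² = -56 eV

-56 eV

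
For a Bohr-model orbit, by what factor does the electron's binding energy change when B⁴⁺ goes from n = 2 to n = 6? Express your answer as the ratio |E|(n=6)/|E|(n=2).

1/9

|E| ∝ Z^2 · n^-2; with Z fixed, |E| ∝ n^-2.
|E|(n=6)/|E|(n=2) = (6/2)^-2 = 1/9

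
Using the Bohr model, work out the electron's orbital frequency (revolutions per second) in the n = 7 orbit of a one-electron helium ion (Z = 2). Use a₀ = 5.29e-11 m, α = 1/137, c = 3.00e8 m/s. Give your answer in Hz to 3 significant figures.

7.68e13 Hz

r = n²a₀/Z = 1.30e-9 m, v = Zαc/n = 6.26e5 m/s
f = v/(2πr) = 7.68e13 Hz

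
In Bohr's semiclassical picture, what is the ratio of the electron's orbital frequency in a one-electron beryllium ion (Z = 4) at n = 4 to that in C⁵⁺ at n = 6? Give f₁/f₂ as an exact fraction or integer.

3/2

f ∝ Z^2 · n^-3
f₁/f₂ = (4/6)^2 · (4/6)^-3 = 3/2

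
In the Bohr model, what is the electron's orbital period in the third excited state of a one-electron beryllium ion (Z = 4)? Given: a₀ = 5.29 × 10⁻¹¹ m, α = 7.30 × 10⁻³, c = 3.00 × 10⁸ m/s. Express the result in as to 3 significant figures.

607 as

r = n²a₀/Z = 4²·5.29 × 10⁻¹¹/4 = 2.12 × 10⁻¹⁰ m
v = Zαc/n = 4·0.00730·3.00 × 10⁸/4 = 2.19 × 10⁶ m/s
T = 2πr/v = 6.07 × 10⁻¹⁶ s = 607 as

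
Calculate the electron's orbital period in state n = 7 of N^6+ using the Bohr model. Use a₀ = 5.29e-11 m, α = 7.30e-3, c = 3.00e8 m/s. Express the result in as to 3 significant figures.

r = n²a₀/Z = 7²·5.29e-11/7 = 3.70e-10 m
v = Zαc/n = 7·0.00730·3.00e8/7 = 2.19e6 m/s
T = 2πr/v = 1.06e-15 s = 1060 as

1060 as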